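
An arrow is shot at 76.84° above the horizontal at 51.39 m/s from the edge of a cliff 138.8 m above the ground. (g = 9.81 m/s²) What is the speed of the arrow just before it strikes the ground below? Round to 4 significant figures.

73.24 m/s

v_x = 51.39 cos 76.84° = 11.700 m/s is unchanged throughout.
For the vertical component, v_y² = v_y0² + 2 g h = (50.040)² + 2×9.81×138.8 = 5227.3, so |v_y| = 72.300 m/s.
Impact speed = √(v_x² + v_y²) = √(136.89 + 5227.3) = 73.24 m/s.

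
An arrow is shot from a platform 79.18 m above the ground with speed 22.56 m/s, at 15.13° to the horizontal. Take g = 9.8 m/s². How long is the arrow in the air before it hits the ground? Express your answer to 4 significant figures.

4.665 s

Vertical component: v_y = 22.56 sin 15.13° = 5.8884 m/s.
Taking up as positive with launch at y = 79.18 m, landing at y = 0: 0 = 79.18 + 5.8884 t − ½(9.8) t².
Solving 4.900 t² − 5.8884 t − 79.18 = 0 gives t = [5.8884 + √(5.8884² + 4·4.900·79.18)] / 9.800 = 4.665 s.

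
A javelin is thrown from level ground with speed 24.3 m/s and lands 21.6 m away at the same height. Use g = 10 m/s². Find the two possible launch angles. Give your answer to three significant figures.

Level-ground range: R = v₀² sin(2θ)/g ⇒ sin 2θ = R g / v₀² = 21.6×10/24.3² = 0.3658.
2θ = arcsin(0.3658) = 21.46° or 180° − 21.46° = 158.54°.
So θ = 10.7° or θ = 79.3°.

10.7° and 79.3°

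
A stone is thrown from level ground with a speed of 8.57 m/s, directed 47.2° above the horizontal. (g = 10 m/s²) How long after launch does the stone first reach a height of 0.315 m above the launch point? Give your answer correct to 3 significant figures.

0.0523 s

v_y0 = 8.57 sin 47.2° = 6.288 m/s.
Set y = v_y0 t − ½ g t² = 0.315: 5.000 t² − 6.288 t + 0.315 = 0.
t = [6.288 ± √(39.54 − 6.300)] / 10 = (6.288 ± 5.765) / 10, giving t = 0.0523 s or t = 1.21 s.
The stone is on the way up at the first time, so t = 0.0523 s.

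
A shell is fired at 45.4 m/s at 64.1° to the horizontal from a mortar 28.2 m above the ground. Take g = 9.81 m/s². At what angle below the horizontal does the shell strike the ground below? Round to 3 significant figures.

67.2°

v_x = 45.4 cos 64.1° = 19.83 m/s.
At impact |v_y| = √(v_y0² + 2 g h) = √(40.84² + 2×9.81×28.2) = 47.13 m/s.
Angle below horizontal = arctan(|v_y| / v_x) = arctan(47.13 / 19.83) = 67.2°.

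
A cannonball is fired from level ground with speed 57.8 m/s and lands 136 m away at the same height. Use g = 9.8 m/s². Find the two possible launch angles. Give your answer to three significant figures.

11.8° and 78.2°

Level-ground range: R = v₀² sin(2θ)/g ⇒ sin 2θ = R g / v₀² = 136×9.8/57.8² = 0.3989.
2θ = arcsin(0.3989) = 23.51° or 180° − 23.51° = 156.49°.
So θ = 11.8° or θ = 78.2°.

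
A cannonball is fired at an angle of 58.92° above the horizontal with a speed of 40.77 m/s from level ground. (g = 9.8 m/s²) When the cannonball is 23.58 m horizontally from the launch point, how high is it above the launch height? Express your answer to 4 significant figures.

v_x = 40.77 cos 58.92° = 21.047 m/s, v_y0 = 40.77 sin 58.92° = 34.917 m/s.
Time to reach x = 23.58 m: t = x / v_x = 23.58 / 21.047 = 1.1203 s.
y = v_y0 t − ½ g t² = 34.917×1.1203 − 4.900×1.1203² = 32.97 m.

32.97 m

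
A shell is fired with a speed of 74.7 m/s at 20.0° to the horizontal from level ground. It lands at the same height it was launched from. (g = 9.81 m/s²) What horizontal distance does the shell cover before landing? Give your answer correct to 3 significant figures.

366 m

Components: v_x = 74.7 cos 20.0° = 70.20 m/s, v_y = 74.7 sin 20.0° = 25.55 m/s.
Time of flight (same landing height): t = 2 v_y / g = 2 × 25.55 / 9.81 = 5.209 s.
Range: R = v_x · t = 70.20 × 5.209 = 366 m.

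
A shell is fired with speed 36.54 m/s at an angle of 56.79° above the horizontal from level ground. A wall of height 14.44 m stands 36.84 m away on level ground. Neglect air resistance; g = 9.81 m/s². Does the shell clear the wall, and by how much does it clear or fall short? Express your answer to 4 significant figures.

Yes — it clears the wall by 25.22 m.

v_x = 36.54 cos 56.79° = 20.013 m/s; v_y0 = 36.54 sin 56.79° = 30.572 m/s.
Time to reach the wall: t = 36.84 / 20.013 = 1.8408 s.
Height at that point: y = 30.572×1.8408 − 4.905×1.8408² = 39.656 m.
That is 39.656 − 14.44 = 25.22 m above the top of the wall, so the shell clears it.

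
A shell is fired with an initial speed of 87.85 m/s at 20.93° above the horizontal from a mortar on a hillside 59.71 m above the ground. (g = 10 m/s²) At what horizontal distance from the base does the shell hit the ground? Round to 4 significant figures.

Components: v_x = 87.85 cos 20.93° = 82.053 m/s, v_y = 87.85 sin 20.93° = 31.382 m/s.
Vertical: 0 = 59.71 + 31.382 t − ½(10) t² ⇒ 5.000 t² − 31.382 t − 59.71 = 0.
t = [31.382 + √(984.83 + 1194.2)] / 10.00 = 7.8062 s.
Horizontal: R = v_x · t = 82.053 × 7.8062 = 640.5 m.

640.5 m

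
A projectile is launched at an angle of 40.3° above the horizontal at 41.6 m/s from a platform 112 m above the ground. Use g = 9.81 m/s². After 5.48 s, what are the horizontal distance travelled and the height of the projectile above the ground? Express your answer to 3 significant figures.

x = 174 m, y = 112 m

v_x = 41.6 cos 40.3° = 31.73 m/s; v_y0 = 41.6 sin 40.3° = 26.91 m/s.
x = v_x t = 31.73 × 5.48 = 174 m.
y = 112 + v_y0 t − ½ g t² = 112 m.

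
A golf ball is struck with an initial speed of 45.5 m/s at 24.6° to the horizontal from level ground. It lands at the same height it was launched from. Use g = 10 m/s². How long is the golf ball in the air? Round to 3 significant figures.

Vertical component: v_y = 45.5 sin 24.6° = 18.94 m/s.
For a projectile landing at launch height, time of flight is t = 2 v_y / g = 2 × 18.94 / 10 = 3.79 s.

3.79 s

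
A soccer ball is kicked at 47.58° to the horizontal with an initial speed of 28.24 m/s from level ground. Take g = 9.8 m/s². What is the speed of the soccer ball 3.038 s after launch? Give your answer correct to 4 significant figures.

v_x = 28.24 cos 47.58° = 19.050 m/s (constant).
v_y(t) = 28.24 sin 47.58° − g t = 20.847 − 9.8 × 3.038 = -8.9254 m/s.
Speed = √(v_x² + v_y²) = √(362.90 + 79.663) = 21.04 m/s.

21.04 m/s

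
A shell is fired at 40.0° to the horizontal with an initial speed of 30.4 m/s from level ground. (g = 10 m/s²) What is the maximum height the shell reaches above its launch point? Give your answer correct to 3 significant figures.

19.1 m

Vertical component of launch velocity: v_y = 30.4 sin 40.0° = 19.54 m/s.
At the highest point the vertical velocity is zero, so v_y² = 2 g h_max.
h_max = (19.54)² / (2 × 10) = 381.8 / 20.00 = 19.1 m.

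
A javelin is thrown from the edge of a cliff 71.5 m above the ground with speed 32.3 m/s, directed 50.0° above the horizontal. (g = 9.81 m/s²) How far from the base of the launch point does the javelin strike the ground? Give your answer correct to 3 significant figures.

Components: v_x = 32.3 cos 50.0° = 20.76 m/s, v_y = 32.3 sin 50.0° = 24.74 m/s.
Vertical: 0 = 71.5 + 24.74 t − ½(9.81) t² ⇒ 4.905 t² − 24.74 t − 71.5 = 0.
t = [24.74 + √(612.1 + 1403)] / 9.810 = 7.098 s.
Horizontal: R = v_x · t = 20.76 × 7.098 = 147 m.

147 m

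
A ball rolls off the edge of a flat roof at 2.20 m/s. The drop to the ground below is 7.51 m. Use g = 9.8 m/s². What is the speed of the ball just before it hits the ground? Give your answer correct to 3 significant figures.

Fall time: t = √(2 × 7.51 / 9.8) = 1.238 s.
At impact: v_x = 2.20 m/s (unchanged), v_y = g t = 9.8 × 1.238 = 12.13 m/s.
Speed = √(v_x² + v_y²) = √(4.840 + 147.1) = 12.3 m/s.

12.3 m/s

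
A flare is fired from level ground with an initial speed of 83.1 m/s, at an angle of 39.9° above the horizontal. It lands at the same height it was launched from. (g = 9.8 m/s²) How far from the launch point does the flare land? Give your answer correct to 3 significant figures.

For level ground, R = v₀² sin(2θ) / g.
sin(2 × 39.9°) = sin 79.80° = 0.9842.
R = (83.1)² × 0.9842 / 9.8 = 694 m.

694 m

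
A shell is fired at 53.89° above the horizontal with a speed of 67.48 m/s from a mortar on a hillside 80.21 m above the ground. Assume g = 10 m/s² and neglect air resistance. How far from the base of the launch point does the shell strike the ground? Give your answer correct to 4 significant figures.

485.8 m

Components: v_x = 67.48 cos 53.89° = 39.768 m/s, v_y = 67.48 sin 53.89° = 54.516 m/s.
Vertical: 0 = 80.21 + 54.516 t − ½(10) t² ⇒ 5.000 t² − 54.516 t − 80.21 = 0.
t = [54.516 + √(2972.0 + 1604.2)] / 10.00 = 12.216 s.
Horizontal: R = v_x · t = 39.768 × 12.216 = 485.8 m.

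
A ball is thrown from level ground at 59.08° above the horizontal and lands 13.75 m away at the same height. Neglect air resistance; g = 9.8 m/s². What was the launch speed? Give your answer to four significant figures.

12.36 m/s

On level ground, R = v₀² sin(2θ) / g, so v₀ = √(R g / sin 2θ).
sin(2 × 59.08°) = 0.8816.
v₀ = √(13.75 × 9.8 / 0.8816) = √152.85 = 12.36 m/s.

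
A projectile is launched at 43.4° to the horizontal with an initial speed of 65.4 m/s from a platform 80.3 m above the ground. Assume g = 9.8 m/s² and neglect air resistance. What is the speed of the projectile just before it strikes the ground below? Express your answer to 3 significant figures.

v_x = 65.4 cos 43.4° = 47.52 m/s is unchanged throughout.
For the vertical component, v_y² = v_y0² + 2 g h = (44.94)² + 2×9.8×80.3 = 3593, so |v_y| = 59.94 m/s.
Impact speed = √(v_x² + v_y²) = √(2258 + 3593) = 76.5 m/s.

76.5 m/s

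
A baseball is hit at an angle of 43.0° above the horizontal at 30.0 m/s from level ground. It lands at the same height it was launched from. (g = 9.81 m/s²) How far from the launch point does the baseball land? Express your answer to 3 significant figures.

91.5 m

For level ground, R = v₀² sin(2θ) / g.
sin(2 × 43.0°) = sin 86.00° = 0.9976.
R = (30.0)² × 0.9976 / 9.81 = 91.5 m.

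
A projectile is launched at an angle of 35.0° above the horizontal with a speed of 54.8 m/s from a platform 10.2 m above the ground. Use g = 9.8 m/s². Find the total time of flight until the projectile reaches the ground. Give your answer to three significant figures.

Vertical component: v_y = 54.8 sin 35.0° = 31.43 m/s.
Taking up as positive with launch at y = 10.2 m, landing at y = 0: 0 = 10.2 + 31.43 t − ½(9.8) t².
Solving 4.900 t² − 31.43 t − 10.2 = 0 gives t = [31.43 + √(31.43² + 4·4.900·10.2)] / 9.800 = 6.72 s.

6.72 s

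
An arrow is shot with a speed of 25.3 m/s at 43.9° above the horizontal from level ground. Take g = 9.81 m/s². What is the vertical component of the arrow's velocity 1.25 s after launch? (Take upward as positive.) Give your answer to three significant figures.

5.28 m/s

Initial vertical component: v_y0 = 25.3 sin 43.9° = 17.54 m/s.
v_y(t) = v_y0 − g t = 17.54 − 9.81 × 1.25 = 5.28 m/s.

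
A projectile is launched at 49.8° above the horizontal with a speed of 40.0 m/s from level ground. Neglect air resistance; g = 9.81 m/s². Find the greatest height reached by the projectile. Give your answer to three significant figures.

Vertical component of launch velocity: v_y = 40.0 sin 49.8° = 30.55 m/s.
At the highest point the vertical velocity is zero, so v_y² = 2 g h_max.
h_max = (30.55)² / (2 × 9.81) = 933.3 / 19.62 = 47.6 m.

47.6 m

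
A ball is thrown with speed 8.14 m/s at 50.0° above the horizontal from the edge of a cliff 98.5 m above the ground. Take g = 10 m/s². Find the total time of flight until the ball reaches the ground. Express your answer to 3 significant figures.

Vertical component: v_y = 8.14 sin 50.0° = 6.236 m/s.
Taking up as positive with launch at y = 98.5 m, landing at y = 0: 0 = 98.5 + 6.236 t − ½(10) t².
Solving 5.000 t² − 6.236 t − 98.5 = 0 gives t = [6.236 + √(6.236² + 4·5.000·98.5)] / 10.00 = 5.11 s.

5.11 s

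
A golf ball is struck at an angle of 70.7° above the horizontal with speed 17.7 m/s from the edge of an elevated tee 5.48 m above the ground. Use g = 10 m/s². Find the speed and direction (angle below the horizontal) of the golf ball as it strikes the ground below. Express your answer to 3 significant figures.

20.6 m/s at 73.5° below the horizontal

v_x = 17.7 cos 70.7° = 5.850 m/s (constant).
|v_y| at impact = √((16.71)² + 2×10×5.48) = 19.72 m/s.
Speed = √(5.850² + 19.72²) = 20.6 m/s; angle = arctan(19.72/5.850) = 73.5° below horizontal.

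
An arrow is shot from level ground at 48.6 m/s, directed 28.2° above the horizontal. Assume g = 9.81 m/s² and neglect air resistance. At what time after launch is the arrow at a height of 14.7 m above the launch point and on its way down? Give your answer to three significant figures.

3.92 s

v_y0 = 48.6 sin 28.2° = 22.97 m/s.
Set y = v_y0 t − ½ g t² = 14.7: 4.905 t² − 22.97 t + 14.7 = 0.
t = [22.97 ± √(527.6 − 288.4)] / 9.81 = (22.97 ± 15.47) / 9.81, giving t = 0.765 s or t = 3.92 s.
On the way down corresponds to the larger root: t = 3.92 s.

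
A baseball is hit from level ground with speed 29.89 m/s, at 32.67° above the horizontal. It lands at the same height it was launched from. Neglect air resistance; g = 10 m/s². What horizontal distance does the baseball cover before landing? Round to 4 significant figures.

Components: v_x = 29.89 cos 32.67° = 25.161 m/s, v_y = 29.89 sin 32.67° = 16.135 m/s.
Time of flight (same landing height): t = 2 v_y / g = 2 × 16.135 / 10 = 3.2270 s.
Range: R = v_x · t = 25.161 × 3.2270 = 81.19 m.

81.19 m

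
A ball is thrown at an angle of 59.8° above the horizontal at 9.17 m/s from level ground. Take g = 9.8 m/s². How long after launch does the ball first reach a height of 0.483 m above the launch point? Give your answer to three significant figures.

0.0634 s

v_y0 = 9.17 sin 59.8° = 7.925 m/s.
Set y = v_y0 t − ½ g t² = 0.483: 4.900 t² − 7.925 t + 0.483 = 0.
t = [7.925 ± √(62.81 − 9.467)] / 9.8 = (7.925 ± 7.304) / 9.8, giving t = 0.0634 s or t = 1.55 s.
The ball is on the way up at the first time, so t = 0.0634 s.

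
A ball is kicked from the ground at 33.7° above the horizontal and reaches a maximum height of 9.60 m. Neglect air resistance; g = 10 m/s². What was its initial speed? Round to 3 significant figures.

At maximum height v_y = 0, so (v₀ sin θ)² = 2 g H.
v₀ sin 33.7° = √(2 × 10 × 9.60) = 13.86 m/s.
v₀ = 13.86 / sin 33.7° = 13.86 / 0.5548 = 25.0 m/s.

25.0 m/s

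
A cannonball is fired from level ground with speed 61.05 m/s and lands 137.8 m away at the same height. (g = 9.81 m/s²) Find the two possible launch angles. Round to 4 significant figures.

Level-ground range: R = v₀² sin(2θ)/g ⇒ sin 2θ = R g / v₀² = 137.8×9.81/61.05² = 0.3627.
2θ = arcsin(0.3627) = 21.266° or 180° − 21.266° = 158.734°.
So θ = 10.63° or θ = 79.37°.

10.63° and 79.37°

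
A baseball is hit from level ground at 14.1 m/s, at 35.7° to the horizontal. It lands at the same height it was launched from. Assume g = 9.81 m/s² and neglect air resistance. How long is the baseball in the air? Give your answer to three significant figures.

Vertical component: v_y = 14.1 sin 35.7° = 8.228 m/s.
For a projectile landing at launch height, time of flight is t = 2 v_y / g = 2 × 8.228 / 9.81 = 1.68 s.

1.68 s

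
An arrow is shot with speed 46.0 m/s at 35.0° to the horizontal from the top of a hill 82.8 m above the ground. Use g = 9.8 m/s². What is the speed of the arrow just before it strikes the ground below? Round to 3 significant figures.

v_x = 46.0 cos 35.0° = 37.68 m/s is unchanged throughout.
For the vertical component, v_y² = v_y0² + 2 g h = (26.38)² + 2×9.8×82.8 = 2319, so |v_y| = 48.16 m/s.
Impact speed = √(v_x² + v_y²) = √(1420 + 2319) = 61.1 m/s.

61.1 m/s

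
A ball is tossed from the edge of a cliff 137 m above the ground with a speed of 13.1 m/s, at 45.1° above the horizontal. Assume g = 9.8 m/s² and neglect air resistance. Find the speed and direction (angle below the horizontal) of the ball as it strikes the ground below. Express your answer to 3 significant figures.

v_x = 13.1 cos 45.1° = 9.247 m/s (constant).
|v_y| at impact = √((9.279)² + 2×9.8×137) = 52.64 m/s.
Speed = √(9.247² + 52.64²) = 53.4 m/s; angle = arctan(52.64/9.247) = 80.0° below horizontal.

53.4 m/s at 80.0° below the horizontal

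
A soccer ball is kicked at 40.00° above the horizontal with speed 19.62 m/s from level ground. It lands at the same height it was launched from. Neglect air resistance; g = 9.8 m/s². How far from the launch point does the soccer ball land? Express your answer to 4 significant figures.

38.68 m

For level ground, R = v₀² sin(2θ) / g.
sin(2 × 40.00°) = sin 80.000° = 0.9848.
R = (19.62)² × 0.9848 / 9.8 = 38.68 m.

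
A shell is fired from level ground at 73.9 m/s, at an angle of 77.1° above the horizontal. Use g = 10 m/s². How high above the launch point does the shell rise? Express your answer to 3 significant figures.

259 m

Vertical component of launch velocity: v_y = 73.9 sin 77.1° = 72.03 m/s.
At the highest point the vertical velocity is zero, so v_y² = 2 g h_max.
h_max = (72.03)² / (2 × 10) = 5188 / 20.00 = 259 m.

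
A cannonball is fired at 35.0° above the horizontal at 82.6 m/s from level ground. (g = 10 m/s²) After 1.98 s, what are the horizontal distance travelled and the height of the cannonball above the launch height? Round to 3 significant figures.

x = 134 m, y = 74.2 m

v_x = 82.6 cos 35.0° = 67.66 m/s; v_y0 = 82.6 sin 35.0° = 47.38 m/s.
x = v_x t = 67.66 × 1.98 = 134 m.
y = v_y0 t − ½ g t² = 47.38×1.98 − 5.000×1.98² = 74.2 m.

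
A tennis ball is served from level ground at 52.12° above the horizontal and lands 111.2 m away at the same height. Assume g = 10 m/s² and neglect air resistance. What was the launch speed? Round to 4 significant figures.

On level ground, R = v₀² sin(2θ) / g, so v₀ = √(R g / sin 2θ).
sin(2 × 52.12°) = 0.9693.
v₀ = √(111.2 × 10 / 0.9693) = √1147.2 = 33.87 m/s.

33.87 m/s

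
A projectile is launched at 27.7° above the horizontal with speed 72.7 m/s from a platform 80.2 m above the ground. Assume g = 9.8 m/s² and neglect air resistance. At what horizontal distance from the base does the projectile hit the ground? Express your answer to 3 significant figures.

564 m

Components: v_x = 72.7 cos 27.7° = 64.37 m/s, v_y = 72.7 sin 27.7° = 33.79 m/s.
Vertical: 0 = 80.2 + 33.79 t − ½(9.8) t² ⇒ 4.900 t² − 33.79 t − 80.2 = 0.
t = [33.79 + √(1142 + 1572)] / 9.800 = 8.764 s.
Horizontal: R = v_x · t = 64.37 × 8.764 = 564 m.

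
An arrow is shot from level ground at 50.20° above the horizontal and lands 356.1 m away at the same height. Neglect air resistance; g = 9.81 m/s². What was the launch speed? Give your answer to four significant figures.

On level ground, R = v₀² sin(2θ) / g, so v₀ = √(R g / sin 2θ).
sin(2 × 50.20°) = 0.9836.
v₀ = √(356.1 × 9.81 / 0.9836) = √3551.6 = 59.60 m/s.

59.60 m/s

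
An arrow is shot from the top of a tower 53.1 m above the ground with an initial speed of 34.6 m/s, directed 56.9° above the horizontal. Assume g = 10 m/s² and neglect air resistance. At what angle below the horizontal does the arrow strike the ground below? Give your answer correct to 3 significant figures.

66.6°

v_x = 34.6 cos 56.9° = 18.90 m/s.
At impact |v_y| = √(v_y0² + 2 g h) = √(28.99² + 2×10×53.1) = 43.62 m/s.
Angle below horizontal = arctan(|v_y| / v_x) = arctan(43.62 / 18.90) = 66.6°.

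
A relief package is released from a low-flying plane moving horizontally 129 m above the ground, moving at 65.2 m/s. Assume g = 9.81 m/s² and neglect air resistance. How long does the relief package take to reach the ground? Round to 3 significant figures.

The horizontal speed doesn't affect the fall. With v_y0 = 0, h = ½ g t².
t = √(2 × 129 / 9.81) = √26.30 = 5.13 s.

5.13 s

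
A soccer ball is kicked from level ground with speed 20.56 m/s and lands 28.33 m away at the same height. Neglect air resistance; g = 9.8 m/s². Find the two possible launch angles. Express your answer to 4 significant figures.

Level-ground range: R = v₀² sin(2θ)/g ⇒ sin 2θ = R g / v₀² = 28.33×9.8/20.56² = 0.6568.
2θ = arcsin(0.6568) = 41.056° or 180° − 41.056° = 138.944°.
So θ = 20.53° or θ = 69.47°.

20.53° and 69.47°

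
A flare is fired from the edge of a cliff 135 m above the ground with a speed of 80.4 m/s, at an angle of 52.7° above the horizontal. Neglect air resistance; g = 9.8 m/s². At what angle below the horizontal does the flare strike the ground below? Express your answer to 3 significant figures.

v_x = 80.4 cos 52.7° = 48.72 m/s.
At impact |v_y| = √(v_y0² + 2 g h) = √(63.96² + 2×9.8×135) = 82.08 m/s.
Angle below horizontal = arctan(|v_y| / v_x) = arctan(82.08 / 48.72) = 59.3°.

59.3°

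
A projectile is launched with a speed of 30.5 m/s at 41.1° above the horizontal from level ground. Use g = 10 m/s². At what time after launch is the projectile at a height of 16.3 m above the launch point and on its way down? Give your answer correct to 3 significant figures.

2.88 s

v_y0 = 30.5 sin 41.1° = 20.05 m/s.
Set y = v_y0 t − ½ g t² = 16.3: 5.000 t² − 20.05 t + 16.3 = 0.
t = [20.05 ± √(402.0 − 326.0)] / 10 = (20.05 ± 8.718) / 10, giving t = 1.13 s or t = 2.88 s.
On the way down corresponds to the larger root: t = 2.88 s.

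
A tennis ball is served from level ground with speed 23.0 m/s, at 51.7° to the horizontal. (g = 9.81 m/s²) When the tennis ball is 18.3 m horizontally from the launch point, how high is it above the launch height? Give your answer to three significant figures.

v_x = 23.0 cos 51.7° = 14.25 m/s, v_y0 = 23.0 sin 51.7° = 18.05 m/s.
Time to reach x = 18.3 m: t = x / v_x = 18.3 / 14.25 = 1.284 s.
y = v_y0 t − ½ g t² = 18.05×1.284 − 4.905×1.284² = 15.1 m.

15.1 m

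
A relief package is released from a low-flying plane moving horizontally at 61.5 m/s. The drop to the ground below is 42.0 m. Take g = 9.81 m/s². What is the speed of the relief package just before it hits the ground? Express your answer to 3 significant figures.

67.9 m/s

Fall time: t = √(2 × 42.0 / 9.81) = 2.926 s.
At impact: v_x = 61.5 m/s (unchanged), v_y = g t = 9.81 × 2.926 = 28.70 m/s.
Speed = √(v_x² + v_y²) = √(3782 + 823.7) = 67.9 m/s.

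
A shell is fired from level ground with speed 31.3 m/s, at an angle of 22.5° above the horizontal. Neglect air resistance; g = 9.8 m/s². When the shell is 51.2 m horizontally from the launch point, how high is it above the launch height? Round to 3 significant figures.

v_x = 31.3 cos 22.5° = 28.92 m/s, v_y0 = 31.3 sin 22.5° = 11.98 m/s.
Time to reach x = 51.2 m: t = x / v_x = 51.2 / 28.92 = 1.770 s.
y = v_y0 t − ½ g t² = 11.98×1.770 − 4.900×1.770² = 5.85 m.

5.85 m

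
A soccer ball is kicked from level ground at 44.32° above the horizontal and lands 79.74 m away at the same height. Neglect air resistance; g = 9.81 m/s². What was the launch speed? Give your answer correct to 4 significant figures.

On level ground, R = v₀² sin(2θ) / g, so v₀ = √(R g / sin 2θ).
sin(2 × 44.32°) = 0.9997.
v₀ = √(79.74 × 9.81 / 0.9997) = √782.48 = 27.97 m/s.

27.97 m/s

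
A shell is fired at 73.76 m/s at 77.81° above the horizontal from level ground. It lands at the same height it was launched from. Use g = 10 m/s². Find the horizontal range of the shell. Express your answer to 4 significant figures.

Components: v_x = 73.76 cos 77.81° = 15.575 m/s, v_y = 73.76 sin 77.81° = 72.097 m/s.
Time of flight (same landing height): t = 2 v_y / g = 2 × 72.097 / 10 = 14.419 s.
Range: R = v_x · t = 15.575 × 14.419 = 224.6 m.

224.6 m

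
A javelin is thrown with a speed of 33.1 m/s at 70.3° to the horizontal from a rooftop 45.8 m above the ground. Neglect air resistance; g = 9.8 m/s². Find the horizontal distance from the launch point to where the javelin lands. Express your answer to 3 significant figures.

84.7 m

Components: v_x = 33.1 cos 70.3° = 11.16 m/s, v_y = 33.1 sin 70.3° = 31.16 m/s.
Vertical: 0 = 45.8 + 31.16 t − ½(9.8) t² ⇒ 4.900 t² − 31.16 t − 45.8 = 0.
t = [31.16 + √(970.9 + 897.7)] / 9.800 = 7.591 s.
Horizontal: R = v_x · t = 11.16 × 7.591 = 84.7 m.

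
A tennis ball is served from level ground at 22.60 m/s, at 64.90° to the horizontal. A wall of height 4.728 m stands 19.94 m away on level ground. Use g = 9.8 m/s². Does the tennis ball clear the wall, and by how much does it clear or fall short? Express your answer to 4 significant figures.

v_x = 22.60 cos 64.90° = 9.5869 m/s; v_y0 = 22.60 sin 64.90° = 20.466 m/s.
Time to reach the wall: t = 19.94 / 9.5869 = 2.0799 s.
Height at that point: y = 20.466×2.0799 − 4.900×2.0799² = 21.370 m.
That is 21.370 − 4.728 = 16.64 m above the top of the wall, so the tennis ball clears it.

Yes — it clears the wall by 16.64 m.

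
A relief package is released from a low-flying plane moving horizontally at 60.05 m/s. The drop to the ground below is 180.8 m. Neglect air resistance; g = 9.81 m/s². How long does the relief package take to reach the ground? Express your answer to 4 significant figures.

6.071 s

The horizontal speed doesn't affect the fall. With v_y0 = 0, h = ½ g t².
t = √(2 × 180.8 / 9.81) = √36.860 = 6.071 s.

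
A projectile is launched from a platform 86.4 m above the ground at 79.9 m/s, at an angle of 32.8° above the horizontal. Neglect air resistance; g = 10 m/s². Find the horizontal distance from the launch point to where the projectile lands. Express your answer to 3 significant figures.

Components: v_x = 79.9 cos 32.8° = 67.16 m/s, v_y = 79.9 sin 32.8° = 43.28 m/s.
Vertical: 0 = 86.4 + 43.28 t − ½(10) t² ⇒ 5.000 t² − 43.28 t − 86.4 = 0.
t = [43.28 + √(1873 + 1728)] / 10.00 = 10.33 s.
Horizontal: R = v_x · t = 67.16 × 10.33 = 694 m.

694 m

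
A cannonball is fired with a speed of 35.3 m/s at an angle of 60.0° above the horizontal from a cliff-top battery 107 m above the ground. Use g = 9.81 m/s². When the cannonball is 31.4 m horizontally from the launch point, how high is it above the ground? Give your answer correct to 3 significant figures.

146 m

v_x = 35.3 cos 60.0° = 17.65 m/s, v_y0 = 35.3 sin 60.0° = 30.57 m/s.
Time to reach x = 31.4 m: t = x / v_x = 31.4 / 17.65 = 1.779 s.
y = 107 + v_y0 t − ½ g t² = 107 + 30.57×1.779 − 4.905×1.779² = 146 m.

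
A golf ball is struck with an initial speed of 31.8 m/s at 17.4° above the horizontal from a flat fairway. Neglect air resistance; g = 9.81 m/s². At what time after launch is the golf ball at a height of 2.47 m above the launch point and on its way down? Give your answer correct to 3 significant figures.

v_y0 = 31.8 sin 17.4° = 9.509 m/s.
Set y = v_y0 t − ½ g t² = 2.47: 4.905 t² − 9.509 t + 2.47 = 0.
t = [9.509 ± √(90.42 − 48.46)] / 9.81 = (9.509 ± 6.478) / 9.81, giving t = 0.309 s or t = 1.63 s.
On the way down corresponds to the larger root: t = 1.63 s.

1.63 s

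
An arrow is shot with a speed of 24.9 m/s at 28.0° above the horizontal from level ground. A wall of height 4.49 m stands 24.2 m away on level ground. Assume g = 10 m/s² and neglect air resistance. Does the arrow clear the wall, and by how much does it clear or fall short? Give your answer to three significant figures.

v_x = 24.9 cos 28.0° = 21.99 m/s; v_y0 = 24.9 sin 28.0° = 11.69 m/s.
Time to reach the wall: t = 24.2 / 21.99 = 1.101 s.
Height at that point: y = 11.69×1.101 − 5.000×1.101² = 6.810 m.
That is 6.810 − 4.49 = 2.32 m above the top of the wall, so the arrow clears it.

Yes — it clears the wall by 2.32 m.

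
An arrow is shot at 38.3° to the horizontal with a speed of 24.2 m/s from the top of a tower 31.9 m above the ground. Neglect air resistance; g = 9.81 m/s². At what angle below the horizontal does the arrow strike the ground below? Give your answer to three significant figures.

56.9°

v_x = 24.2 cos 38.3° = 18.99 m/s.
At impact |v_y| = √(v_y0² + 2 g h) = √(15.00² + 2×9.81×31.9) = 29.17 m/s.
Angle below horizontal = arctan(|v_y| / v_x) = arctan(29.17 / 18.99) = 56.9°.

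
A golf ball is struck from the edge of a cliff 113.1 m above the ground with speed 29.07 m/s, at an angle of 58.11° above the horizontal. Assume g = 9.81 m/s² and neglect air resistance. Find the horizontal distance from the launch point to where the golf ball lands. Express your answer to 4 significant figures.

Components: v_x = 29.07 cos 58.11° = 15.357 m/s, v_y = 29.07 sin 58.11° = 24.682 m/s.
Vertical: 0 = 113.1 + 24.682 t − ½(9.81) t² ⇒ 4.905 t² − 24.682 t − 113.1 = 0.
t = [24.682 + √(609.20 + 2219.0)] / 9.810 = 7.9371 s.
Horizontal: R = v_x · t = 15.357 × 7.9371 = 121.9 m.

121.9 m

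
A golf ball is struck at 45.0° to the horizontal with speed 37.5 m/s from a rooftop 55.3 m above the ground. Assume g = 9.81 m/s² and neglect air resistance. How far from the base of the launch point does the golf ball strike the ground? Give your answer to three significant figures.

186 m

Components: v_x = 37.5 cos 45.0° = 26.52 m/s, v_y = 37.5 sin 45.0° = 26.52 m/s.
Vertical: 0 = 55.3 + 26.52 t − ½(9.81) t² ⇒ 4.905 t² − 26.52 t − 55.3 = 0.
t = [26.52 + √(703.3 + 1085)] / 9.810 = 7.014 s.
Horizontal: R = v_x · t = 26.52 × 7.014 = 186 m.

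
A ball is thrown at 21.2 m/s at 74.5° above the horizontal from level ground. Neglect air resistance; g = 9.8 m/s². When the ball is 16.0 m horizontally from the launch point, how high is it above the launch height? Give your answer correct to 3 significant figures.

v_x = 21.2 cos 74.5° = 5.665 m/s, v_y0 = 21.2 sin 74.5° = 20.43 m/s.
Time to reach x = 16.0 m: t = x / v_x = 16.0 / 5.665 = 2.824 s.
y = v_y0 t − ½ g t² = 20.43×2.824 − 4.900×2.824² = 18.6 m.

18.6 m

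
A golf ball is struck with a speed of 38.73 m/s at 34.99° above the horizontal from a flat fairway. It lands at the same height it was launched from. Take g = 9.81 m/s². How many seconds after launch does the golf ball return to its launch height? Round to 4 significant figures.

4.528 s

Vertical component: v_y = 38.73 sin 34.99° = 22.209 m/s.
For a projectile landing at launch height, time of flight is t = 2 v_y / g = 2 × 22.209 / 9.81 = 4.528 s.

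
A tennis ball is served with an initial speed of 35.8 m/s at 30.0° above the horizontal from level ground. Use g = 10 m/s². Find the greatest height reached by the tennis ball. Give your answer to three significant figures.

Vertical component of launch velocity: v_y = 35.8 sin 30.0° = 17.90 m/s.
At the highest point the vertical velocity is zero, so v_y² = 2 g h_max.
h_max = (17.90)² / (2 × 10) = 320.4 / 20.00 = 16.0 m.

16.0 m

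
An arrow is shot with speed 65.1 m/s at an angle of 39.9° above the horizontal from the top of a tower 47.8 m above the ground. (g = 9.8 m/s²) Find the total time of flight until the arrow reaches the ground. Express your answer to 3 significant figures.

9.54 s

Vertical component: v_y = 65.1 sin 39.9° = 41.76 m/s.
Taking up as positive with launch at y = 47.8 m, landing at y = 0: 0 = 47.8 + 41.76 t − ½(9.8) t².
Solving 4.900 t² − 41.76 t − 47.8 = 0 gives t = [41.76 + √(41.76² + 4·4.900·47.8)] / 9.800 = 9.54 s.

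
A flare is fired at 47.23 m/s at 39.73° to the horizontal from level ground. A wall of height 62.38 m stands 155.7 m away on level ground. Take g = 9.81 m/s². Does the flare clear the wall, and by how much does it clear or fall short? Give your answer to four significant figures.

v_x = 47.23 cos 39.73° = 36.323 m/s; v_y0 = 47.23 sin 39.73° = 30.188 m/s.
Time to reach the wall: t = 155.7 / 36.323 = 4.2865 s.
Height at that point: y = 30.188×4.2865 − 4.905×4.2865² = 39.276 m.
That is 62.38 − 39.276 = 23.10 m below the top of the wall, so the flare does not clear it.

No — it falls 23.10 m short of clearing the wall.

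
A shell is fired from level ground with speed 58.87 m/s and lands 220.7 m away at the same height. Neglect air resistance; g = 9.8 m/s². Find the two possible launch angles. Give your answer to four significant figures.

Level-ground range: R = v₀² sin(2θ)/g ⇒ sin 2θ = R g / v₀² = 220.7×9.8/58.87² = 0.6241.
2θ = arcsin(0.6241) = 38.616° or 180° − 38.616° = 141.384°.
So θ = 19.31° or θ = 70.69°.

19.31° and 70.69°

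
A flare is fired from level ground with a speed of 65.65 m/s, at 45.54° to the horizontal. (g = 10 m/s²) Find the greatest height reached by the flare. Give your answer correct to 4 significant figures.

Vertical component of launch velocity: v_y = 65.65 sin 45.54° = 46.857 m/s.
At the highest point the vertical velocity is zero, so v_y² = 2 g h_max.
h_max = (46.857)² / (2 × 10) = 2195.6 / 20.00 = 109.8 m.

109.8 m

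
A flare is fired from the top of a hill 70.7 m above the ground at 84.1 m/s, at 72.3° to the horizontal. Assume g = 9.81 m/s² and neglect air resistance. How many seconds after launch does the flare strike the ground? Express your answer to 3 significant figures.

Vertical component: v_y = 84.1 sin 72.3° = 80.12 m/s.
Taking up as positive with launch at y = 70.7 m, landing at y = 0: 0 = 70.7 + 80.12 t − ½(9.81) t².
Solving 4.905 t² − 80.12 t − 70.7 = 0 gives t = [80.12 + √(80.12² + 4·4.905·70.7)] / 9.810 = 17.2 s.

17.2 s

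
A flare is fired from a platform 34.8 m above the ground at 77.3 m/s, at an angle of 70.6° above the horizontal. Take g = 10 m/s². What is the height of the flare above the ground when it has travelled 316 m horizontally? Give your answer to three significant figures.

v_x = 77.3 cos 70.6° = 25.68 m/s, v_y0 = 77.3 sin 70.6° = 72.91 m/s.
Time to reach x = 316 m: t = x / v_x = 316 / 25.68 = 12.31 s.
y = 34.8 + v_y0 t − ½ g t² = 34.8 + 72.91×12.31 − 5.000×12.31² = 175 m.

175 m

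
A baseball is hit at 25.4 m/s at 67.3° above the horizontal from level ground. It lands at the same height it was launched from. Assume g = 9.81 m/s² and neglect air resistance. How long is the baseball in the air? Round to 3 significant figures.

Vertical component: v_y = 25.4 sin 67.3° = 23.43 m/s.
For a projectile landing at launch height, time of flight is t = 2 v_y / g = 2 × 23.43 / 9.81 = 4.78 s.

4.78 s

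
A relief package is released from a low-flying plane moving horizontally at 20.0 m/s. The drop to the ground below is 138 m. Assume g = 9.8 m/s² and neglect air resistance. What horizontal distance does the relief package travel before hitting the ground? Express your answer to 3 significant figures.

Initial vertical velocity is zero, so the fall time comes from h = ½ g t²: t = √(2 × 138 / 9.8) = 5.307 s.
Horizontal motion is uniform at 20.0 m/s, so x = 20.0 × 5.307 = 106 m.

106 m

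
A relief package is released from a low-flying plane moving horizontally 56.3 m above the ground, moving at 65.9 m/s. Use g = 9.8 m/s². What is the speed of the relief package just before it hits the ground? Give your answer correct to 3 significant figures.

73.8 m/s

Fall time: t = √(2 × 56.3 / 9.8) = 3.390 s.
At impact: v_x = 65.9 m/s (unchanged), v_y = g t = 9.8 × 3.390 = 33.22 m/s.
Speed = √(v_x² + v_y²) = √(4343 + 1104) = 73.8 m/s.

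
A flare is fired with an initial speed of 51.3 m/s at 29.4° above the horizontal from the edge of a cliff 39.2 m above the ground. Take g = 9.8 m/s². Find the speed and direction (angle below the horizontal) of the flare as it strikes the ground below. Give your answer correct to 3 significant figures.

58.3 m/s at 40.0° below the horizontal

v_x = 51.3 cos 29.4° = 44.69 m/s (constant).
|v_y| at impact = √((25.18)² + 2×9.8×39.2) = 37.45 m/s.
Speed = √(44.69² + 37.45²) = 58.3 m/s; angle = arctan(37.45/44.69) = 40.0° below horizontal.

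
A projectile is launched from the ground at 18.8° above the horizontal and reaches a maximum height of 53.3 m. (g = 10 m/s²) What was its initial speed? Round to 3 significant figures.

101 m/s

At maximum height v_y = 0, so (v₀ sin θ)² = 2 g H.
v₀ sin 18.8° = √(2 × 10 × 53.3) = 32.65 m/s.
v₀ = 32.65 / sin 18.8° = 32.65 / 0.3223 = 101 m/s.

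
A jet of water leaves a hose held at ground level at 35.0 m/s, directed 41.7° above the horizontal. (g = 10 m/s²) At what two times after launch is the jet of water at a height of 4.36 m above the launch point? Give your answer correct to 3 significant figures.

v_y0 = 35.0 sin 41.7° = 23.28 m/s.
Set y = v_y0 t − ½ g t² = 4.36: 5.000 t² − 23.28 t + 4.36 = 0.
t = [23.28 ± √(542.0 − 87.20)] / 10 = (23.28 ± 21.33) / 10, giving t = 0.195 s or t = 4.46 s.
So the jet of water is at 4.36 m at t = 0.195 s (rising) and t = 4.46 s (falling).

0.195 s and 4.46 s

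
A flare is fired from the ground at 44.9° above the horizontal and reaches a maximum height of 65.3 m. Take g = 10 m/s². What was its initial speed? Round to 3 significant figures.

51.2 m/s

At maximum height v_y = 0, so (v₀ sin θ)² = 2 g H.
v₀ sin 44.9° = √(2 × 10 × 65.3) = 36.14 m/s.
v₀ = 36.14 / sin 44.9° = 36.14 / 0.7059 = 51.2 m/s.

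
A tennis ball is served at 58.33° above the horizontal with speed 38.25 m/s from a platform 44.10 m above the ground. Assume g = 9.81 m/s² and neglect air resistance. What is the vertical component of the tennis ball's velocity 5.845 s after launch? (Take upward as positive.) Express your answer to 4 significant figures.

Initial vertical component: v_y0 = 38.25 sin 58.33° = 32.554 m/s.
v_y(t) = v_y0 − g t = 32.554 − 9.81 × 5.845 = -24.79 m/s.

-24.79 m/s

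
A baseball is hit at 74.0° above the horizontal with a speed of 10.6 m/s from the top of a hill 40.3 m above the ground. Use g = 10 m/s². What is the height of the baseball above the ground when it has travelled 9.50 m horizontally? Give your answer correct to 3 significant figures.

20.6 m

v_x = 10.6 cos 74.0° = 2.922 m/s, v_y0 = 10.6 sin 74.0° = 10.19 m/s.
Time to reach x = 9.50 m: t = x / v_x = 9.50 / 2.922 = 3.251 s.
y = 40.3 + v_y0 t − ½ g t² = 40.3 + 10.19×3.251 − 5.000×3.251² = 20.6 m.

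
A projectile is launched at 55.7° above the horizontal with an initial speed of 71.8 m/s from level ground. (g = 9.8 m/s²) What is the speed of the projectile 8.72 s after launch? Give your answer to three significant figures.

48.2 m/s

v_x = 71.8 cos 55.7° = 40.46 m/s (constant).
v_y(t) = 71.8 sin 55.7° − g t = 59.31 − 9.8 × 8.72 = -26.15 m/s.
Speed = √(v_x² + v_y²) = √(1637 + 683.8) = 48.2 m/s.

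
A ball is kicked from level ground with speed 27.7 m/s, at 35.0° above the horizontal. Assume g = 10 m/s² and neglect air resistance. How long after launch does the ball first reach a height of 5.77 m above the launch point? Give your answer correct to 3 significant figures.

v_y0 = 27.7 sin 35.0° = 15.89 m/s.
Set y = v_y0 t − ½ g t² = 5.77: 5.000 t² − 15.89 t + 5.77 = 0.
t = [15.89 ± √(252.5 − 115.4)] / 10 = (15.89 ± 11.71) / 10, giving t = 0.418 s or t = 2.76 s.
The ball is on the way up at the first time, so t = 0.418 s.

0.418 s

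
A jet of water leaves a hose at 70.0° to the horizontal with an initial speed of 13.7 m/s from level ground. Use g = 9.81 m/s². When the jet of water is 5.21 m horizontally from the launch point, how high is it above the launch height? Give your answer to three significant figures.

v_x = 13.7 cos 70.0° = 4.686 m/s, v_y0 = 13.7 sin 70.0° = 12.87 m/s.
Time to reach x = 5.21 m: t = x / v_x = 5.21 / 4.686 = 1.112 s.
y = v_y0 t − ½ g t² = 12.87×1.112 − 4.905×1.112² = 8.25 m.

8.25 m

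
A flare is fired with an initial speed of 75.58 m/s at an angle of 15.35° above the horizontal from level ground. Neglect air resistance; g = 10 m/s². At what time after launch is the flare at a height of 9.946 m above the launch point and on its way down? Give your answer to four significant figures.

v_y0 = 75.58 sin 15.35° = 20.007 m/s.
Set y = v_y0 t − ½ g t² = 9.946: 5.000 t² − 20.007 t + 9.946 = 0.
t = [20.007 ± √(400.28 − 198.92)] / 10 = (20.007 ± 14.190) / 10, giving t = 0.5817 s or t = 3.420 s.
On the way down corresponds to the larger root: t = 3.420 s.

3.420 s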